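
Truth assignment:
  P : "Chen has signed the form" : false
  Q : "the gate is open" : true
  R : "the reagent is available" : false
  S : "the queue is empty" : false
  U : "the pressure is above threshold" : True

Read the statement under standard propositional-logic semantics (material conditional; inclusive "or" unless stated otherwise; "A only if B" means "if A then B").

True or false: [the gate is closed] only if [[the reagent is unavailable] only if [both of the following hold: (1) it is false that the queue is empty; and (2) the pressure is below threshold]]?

True

In symbols: ~Q -> (~R -> (~S & ~U))

~Q = ~T = F
~R = ~F = T
~S = ~F = T
~U = ~T = F
~S & ~U = T & F = F
~R -> (~S & ~U) = T -> F = F
~Q -> (~R -> (~S & ~U)) = F -> F = T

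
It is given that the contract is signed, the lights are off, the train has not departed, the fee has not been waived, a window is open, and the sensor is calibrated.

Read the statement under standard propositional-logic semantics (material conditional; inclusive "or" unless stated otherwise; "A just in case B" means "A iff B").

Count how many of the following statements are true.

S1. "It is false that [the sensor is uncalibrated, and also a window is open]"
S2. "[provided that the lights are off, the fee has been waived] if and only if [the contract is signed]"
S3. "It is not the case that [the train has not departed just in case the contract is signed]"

1

Let M = "the sensor is calibrated" (T), R = "a window is open" (T), W = "the lights are on" (F), H = "the fee has been waived" (F), D = "the contract is signed" (T), K = "the train has departed" (F).

S1: This is ~(~M & R).

~M = ~T = F
~M & R = F & T = F
~(~M & R) = ~F = T
So S1 is true.

S2: Parsed as (~W -> H) <-> D

~W = ~F = T
~W -> H = T -> F = F
(~W -> H) <-> D = F <-> T = F
Thus S2 is false.

S3: This is ~(~K <-> D).

~K = ~F = T
~K <-> D = T <-> T = T
~(~K <-> D) = ~T = F
Thus S3 is false.

1 of the 3 statements is true.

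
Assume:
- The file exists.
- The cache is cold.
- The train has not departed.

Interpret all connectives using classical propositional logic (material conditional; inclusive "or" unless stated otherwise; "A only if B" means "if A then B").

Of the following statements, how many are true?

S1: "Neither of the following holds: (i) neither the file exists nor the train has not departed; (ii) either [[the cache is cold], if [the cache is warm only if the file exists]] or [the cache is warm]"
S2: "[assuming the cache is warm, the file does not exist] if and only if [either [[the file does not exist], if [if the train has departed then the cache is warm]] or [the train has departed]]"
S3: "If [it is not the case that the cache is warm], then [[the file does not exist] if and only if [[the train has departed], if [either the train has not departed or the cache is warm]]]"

Let S = "the file exists" (True), U = "the train has departed" (False), R = "the cache is warm" (False).

S1: In symbols: (S nor not U) nor (((R -> S) -> not R) or R)

not U = not False = True
S nor not U = True nor True = False
R -> S = False -> True = True
not R = not False = True
(R -> S) -> not R = True -> True = True
((R -> S) -> not R) or R = True or False = True
(S nor not U) nor (((R -> S) -> not R) or R) = False nor True = False
Thus S1 is false.

S2: Formalization: (R -> not S) iff (((U -> R) -> not S) or U)

not S = not True = False
R -> not S = False -> False = True
U -> R = False -> False = True
not S = not True = False
(U -> R) -> not S = True -> False = False
((U -> R) -> not S) or U = False or False = False
(R -> not S) iff (((U -> R) -> not S) or U) = True iff False = False
So S2 is false.

S3: Formalization: not R -> (not S iff ((not U or R) -> U))

not R = not False = True
not S = not True = False
not U = not False = True
not U or R = True or False = True
(not U or R) -> U = True -> False = False
not S iff ((not U or R) -> U) = False iff False = True
not R -> (not S iff ((not U or R) -> U)) = True -> True = True
Thus S3 is true.

True statements: 1.

1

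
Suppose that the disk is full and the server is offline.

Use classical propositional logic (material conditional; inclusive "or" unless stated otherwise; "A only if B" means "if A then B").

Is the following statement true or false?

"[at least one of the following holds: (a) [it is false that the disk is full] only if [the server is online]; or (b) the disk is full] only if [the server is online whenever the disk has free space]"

True.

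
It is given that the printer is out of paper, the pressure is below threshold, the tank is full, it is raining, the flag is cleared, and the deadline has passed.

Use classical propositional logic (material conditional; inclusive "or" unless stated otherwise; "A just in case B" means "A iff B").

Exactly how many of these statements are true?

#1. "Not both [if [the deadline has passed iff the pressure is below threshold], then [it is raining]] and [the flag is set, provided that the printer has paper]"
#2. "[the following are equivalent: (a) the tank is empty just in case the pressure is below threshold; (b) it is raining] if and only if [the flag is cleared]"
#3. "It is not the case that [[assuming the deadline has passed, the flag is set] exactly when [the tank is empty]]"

Let U = "the deadline has passed" (True), M = "the pressure is above threshold" (False), H = "it is raining" (True), R = "the printer has paper" (False), P = "the flag is set" (False), Q = "the tank is full" (True).

#1: Formalization: ((U iff not M) -> H) nand (R -> P)

not M = not False = True
U iff not M = True iff True = True
(U iff not M) -> H = True -> True = True
R -> P = False -> False = True
((U iff not M) -> H) nand (R -> P) = True nand True = False
Thus #1 is false.

#2: Formalization: ((not Q iff not M) iff H) iff not P

not Q = not True = False
not M = not False = True
not Q iff not M = False iff True = False
(not Q iff not M) iff H = False iff True = False
not P = not False = True
((not Q iff not M) iff H) iff not P = False iff True = False
Hence #2 is false.

#3: Formalization: not ((U -> P) iff not Q)

U -> P = True -> False = False
not Q = not True = False
(U -> P) iff not Q = False iff False = True
not ((U -> P) iff not Q) = not True = False
So #3 is false.

True statements: 0 (none).

0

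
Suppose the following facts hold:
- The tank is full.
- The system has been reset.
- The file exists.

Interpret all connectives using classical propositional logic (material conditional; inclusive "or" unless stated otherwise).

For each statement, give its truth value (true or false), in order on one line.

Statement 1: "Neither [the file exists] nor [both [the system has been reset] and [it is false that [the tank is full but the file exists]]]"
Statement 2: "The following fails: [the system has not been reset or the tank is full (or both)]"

Statement 1 F; Statement 2 F

Let Q = "the file exists" (T), P = "the system has been reset" (T), H = "the tank is full" (T).

Statement 1: This is Q nor (P & ~(H & Q)).

H & Q = T & T = T
~(H & Q) = ~T = F
P & ~(H & Q) = T & F = F
Q nor (P & ~(H & Q)) = T nor F = F
Thus Statement 1 is false.

Statement 2: Parsed as ~(~P | H)

~P = ~T = F
~P | H = F | T = T
~(~P | H) = ~T = F
Hence Statement 2 is false.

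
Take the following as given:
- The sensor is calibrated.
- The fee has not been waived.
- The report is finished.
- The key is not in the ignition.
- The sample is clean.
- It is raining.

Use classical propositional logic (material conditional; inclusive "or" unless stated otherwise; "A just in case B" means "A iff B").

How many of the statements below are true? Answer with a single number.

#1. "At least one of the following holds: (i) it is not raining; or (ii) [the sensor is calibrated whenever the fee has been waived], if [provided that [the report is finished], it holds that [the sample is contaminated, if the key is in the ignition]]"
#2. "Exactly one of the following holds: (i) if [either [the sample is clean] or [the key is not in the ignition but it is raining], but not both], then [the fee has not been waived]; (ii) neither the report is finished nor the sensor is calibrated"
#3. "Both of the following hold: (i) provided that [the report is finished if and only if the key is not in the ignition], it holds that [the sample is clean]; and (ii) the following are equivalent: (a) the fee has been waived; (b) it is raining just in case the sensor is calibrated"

2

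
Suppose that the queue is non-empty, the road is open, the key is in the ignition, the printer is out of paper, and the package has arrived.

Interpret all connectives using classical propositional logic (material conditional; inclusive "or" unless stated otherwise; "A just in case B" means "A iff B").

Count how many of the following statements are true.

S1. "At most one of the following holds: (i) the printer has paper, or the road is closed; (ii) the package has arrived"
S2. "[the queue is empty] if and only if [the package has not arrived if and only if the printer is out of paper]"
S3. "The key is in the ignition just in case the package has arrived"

Let S = "the printer has paper" (F), Q = "the road is closed" (F), U = "the package has arrived" (T), P = "the queue is empty" (F), R = "the key is in the ignition" (T).

S1: In symbols: (S ∨ Q) ↑ U

S ∨ Q = F ∨ F = F
(S ∨ Q) ↑ U = F ↑ T = T
Thus S1 is true.

S2: This is P ↔ (¬U ↔ ¬S).

¬U = ¬T = F
¬S = ¬F = T
¬U ↔ ¬S = F ↔ T = F
P ↔ (¬U ↔ ¬S) = F ↔ F = T
Hence S2 is true.

S3: This is R ↔ U.

R ↔ U = T ↔ T = T
So S3 is true.

3 of the 3 statements are true.

3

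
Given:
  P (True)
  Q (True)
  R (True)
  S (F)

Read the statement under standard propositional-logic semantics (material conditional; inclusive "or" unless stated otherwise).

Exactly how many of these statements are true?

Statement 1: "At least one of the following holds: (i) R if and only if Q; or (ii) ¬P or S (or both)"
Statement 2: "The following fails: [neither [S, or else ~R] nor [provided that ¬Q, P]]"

2

Statement 1: This is (R <-> Q) | (~P | S).

R <-> Q = T <-> T = T
~P = ~T = F
~P | S = F | F = F
(R <-> Q) | (~P | S) = T | F = T
Hence Statement 1 is true.

Statement 2: Formalization: ~((S | ~R) nor (~Q -> P))

~R = ~T = F
S | ~R = F | F = F
~Q = ~T = F
~Q -> P = F -> T = T
(S | ~R) nor (~Q -> P) = F nor T = F
~((S | ~R) nor (~Q -> P)) = ~F = T
Hence Statement 2 is true.

Count: 2.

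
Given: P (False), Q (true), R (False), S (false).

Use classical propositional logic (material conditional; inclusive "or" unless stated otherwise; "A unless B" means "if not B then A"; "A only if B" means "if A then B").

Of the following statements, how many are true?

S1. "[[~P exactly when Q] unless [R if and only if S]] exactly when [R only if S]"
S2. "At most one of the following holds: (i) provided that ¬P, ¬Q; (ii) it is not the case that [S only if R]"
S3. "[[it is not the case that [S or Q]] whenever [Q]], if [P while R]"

S1: This is ((not P iff Q) or (R iff S)) iff (R -> S).

not P = not False = True
not P iff Q = True iff True = True
R iff S = False iff False = True
(not P iff Q) or (R iff S) = True or True = True
R -> S = False -> False = True
((not P iff Q) or (R iff S)) iff (R -> S) = True iff True = True
Hence S1 is true.

S2: This is (not P -> not Q) nand not (S -> R).

not P = not False = True
not Q = not True = False
not P -> not Q = True -> False = False
S -> R = False -> False = True
not (S -> R) = not True = False
(not P -> not Q) nand not (S -> R) = False nand False = True
So S2 is true.

S3: In symbols: (P and R) -> (Q -> not (S or Q))

P and R = False and False = False
S or Q = False or True = True
not (S or Q) = not True = False
Q -> not (S or Q) = True -> False = False
(P and R) -> (Q -> not (S or Q)) = False -> False = True
Hence S3 is true.

3 of the 3 statements are true.

3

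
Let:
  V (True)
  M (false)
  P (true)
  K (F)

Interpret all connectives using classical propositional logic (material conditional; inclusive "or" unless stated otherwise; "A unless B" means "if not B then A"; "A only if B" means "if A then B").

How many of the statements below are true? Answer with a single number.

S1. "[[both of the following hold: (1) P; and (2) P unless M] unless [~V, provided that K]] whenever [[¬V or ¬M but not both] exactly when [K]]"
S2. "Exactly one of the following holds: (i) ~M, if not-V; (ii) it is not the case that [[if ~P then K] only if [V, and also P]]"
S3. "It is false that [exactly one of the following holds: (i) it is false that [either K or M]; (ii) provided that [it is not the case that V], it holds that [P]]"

3

S1: Formalization: ((~V xor ~M) <-> K) -> ((P & (P | M)) | (K -> ~V))

~V = ~T = F
~M = ~F = T
~V xor ~M = F xor T = T
(~V xor ~M) <-> K = T <-> F = F
P | M = T | F = T
P & (P | M) = T & T = T
~V = ~T = F
K -> ~V = F -> F = T
(P & (P | M)) | (K -> ~V) = T | T = T
((~V xor ~M) <-> K) -> ((P & (P | M)) | (K -> ~V)) = F -> T = T
Thus S1 is true.

S2: In symbols: (~V -> ~M) xor ~((~P -> K) -> (V & P))

~V = ~T = F
~M = ~F = T
~V -> ~M = F -> T = T
~P = ~T = F
~P -> K = F -> F = T
V & P = T & T = T
(~P -> K) -> (V & P) = T -> T = T
~((~P -> K) -> (V & P)) = ~T = F
(~V -> ~M) xor ~((~P -> K) -> (V & P)) = T xor F = T
Hence S2 is true.

S3: Parsed as ~(~(K | M) xor (~V -> P))

K | M = F | F = F
~(K | M) = ~F = T
~V = ~T = F
~V -> P = F -> T = T
~(K | M) xor (~V -> P) = T xor T = F
~(~(K | M) xor (~V -> P)) = ~F = T
So S3 is true.

True statements: 3 (S1, S2, S3).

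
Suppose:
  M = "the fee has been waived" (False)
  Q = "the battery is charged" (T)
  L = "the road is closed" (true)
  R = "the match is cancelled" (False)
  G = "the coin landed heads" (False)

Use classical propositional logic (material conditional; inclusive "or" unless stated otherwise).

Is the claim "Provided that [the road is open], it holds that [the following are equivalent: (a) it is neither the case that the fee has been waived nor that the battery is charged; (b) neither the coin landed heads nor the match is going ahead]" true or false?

The statement is true.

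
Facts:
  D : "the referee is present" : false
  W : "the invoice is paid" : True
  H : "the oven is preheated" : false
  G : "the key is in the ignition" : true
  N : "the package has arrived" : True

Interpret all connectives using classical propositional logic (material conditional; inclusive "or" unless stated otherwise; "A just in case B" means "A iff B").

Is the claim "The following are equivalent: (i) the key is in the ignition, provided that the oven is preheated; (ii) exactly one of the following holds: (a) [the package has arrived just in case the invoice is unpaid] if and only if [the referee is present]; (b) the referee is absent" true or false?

In symbols: (H → G) ↔ (((N ↔ ¬W) ↔ D) ⊕ ¬D)

H → G = F → T = T
¬W = ¬T = F
N ↔ ¬W = T ↔ F = F
(N ↔ ¬W) ↔ D = F ↔ F = T
¬D = ¬F = T
((N ↔ ¬W) ↔ D) ⊕ ¬D = T ⊕ T = F
(H → G) ↔ (((N ↔ ¬W) ↔ D) ⊕ ¬D) = T ↔ F = F

False.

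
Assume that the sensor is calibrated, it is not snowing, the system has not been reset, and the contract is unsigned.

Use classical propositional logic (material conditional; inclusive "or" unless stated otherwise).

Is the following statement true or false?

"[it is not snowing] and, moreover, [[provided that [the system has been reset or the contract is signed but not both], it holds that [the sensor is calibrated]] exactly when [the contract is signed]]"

False.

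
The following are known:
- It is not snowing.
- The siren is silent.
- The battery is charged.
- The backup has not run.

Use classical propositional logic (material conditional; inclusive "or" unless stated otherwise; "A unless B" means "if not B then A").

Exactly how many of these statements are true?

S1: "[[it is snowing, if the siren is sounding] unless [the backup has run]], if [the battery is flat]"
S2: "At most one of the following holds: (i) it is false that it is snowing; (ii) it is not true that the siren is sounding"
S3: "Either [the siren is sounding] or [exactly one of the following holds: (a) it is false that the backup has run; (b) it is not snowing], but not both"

Let L = "the battery is charged" (True), P = "the siren is sounding" (False), H = "it is snowing" (False), S = "the backup has run" (False).

S1: This is not L -> ((P -> H) or S).

not L = not True = False
P -> H = False -> False = True
(P -> H) or S = True or False = True
not L -> ((P -> H) or S) = False -> True = True
So S1 is true.

S2: This is not H nand not P.

not H = not False = True
not P = not False = True
not H nand not P = True nand True = False
Hence S2 is false.

S3: In symbols: P xor (not S xor not H)

not S = not False = True
not H = not False = True
not S xor not H = True xor True = False
P xor (not S xor not H) = False xor False = False
Thus S3 is false.

Count: 1.

1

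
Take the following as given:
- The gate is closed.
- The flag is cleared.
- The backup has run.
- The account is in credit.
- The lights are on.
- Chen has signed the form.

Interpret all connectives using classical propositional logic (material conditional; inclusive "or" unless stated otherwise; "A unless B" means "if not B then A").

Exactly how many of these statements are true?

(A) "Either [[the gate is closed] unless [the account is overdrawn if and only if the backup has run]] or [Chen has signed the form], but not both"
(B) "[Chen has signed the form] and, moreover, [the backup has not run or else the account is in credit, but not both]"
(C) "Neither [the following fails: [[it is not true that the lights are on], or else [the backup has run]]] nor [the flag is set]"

2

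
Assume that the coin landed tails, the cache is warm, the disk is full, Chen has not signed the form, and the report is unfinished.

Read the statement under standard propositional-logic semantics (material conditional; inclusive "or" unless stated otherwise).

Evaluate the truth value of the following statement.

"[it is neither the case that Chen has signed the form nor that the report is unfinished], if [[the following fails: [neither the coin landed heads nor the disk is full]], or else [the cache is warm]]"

Let P = "the coin landed heads" (False), V = "the disk is full" (True), W = "the cache is warm" (True), H = "Chen has signed the form" (False), G = "the report is finished" (False).
This is (not (P nor V) or W) -> (H nor not G).

P nor V = False nor True = False
not (P nor V) = not False = True
not (P nor V) or W = True or True = True
not G = not False = True
H nor not G = False nor True = False
(not (P nor V) or W) -> (H nor not G) = True -> False = False

False.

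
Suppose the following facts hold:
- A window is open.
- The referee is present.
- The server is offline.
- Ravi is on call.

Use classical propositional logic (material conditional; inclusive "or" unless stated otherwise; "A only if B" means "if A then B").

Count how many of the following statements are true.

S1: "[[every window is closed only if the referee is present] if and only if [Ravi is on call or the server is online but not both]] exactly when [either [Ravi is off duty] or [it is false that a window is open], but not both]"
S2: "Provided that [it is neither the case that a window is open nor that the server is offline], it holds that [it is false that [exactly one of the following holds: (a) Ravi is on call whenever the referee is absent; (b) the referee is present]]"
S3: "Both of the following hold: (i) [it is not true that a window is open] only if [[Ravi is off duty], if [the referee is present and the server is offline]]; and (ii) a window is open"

Let N = "a window is open" (True), Q = "the referee is present" (True), V = "Ravi is on call" (True), K = "the server is online" (False).

S1: Parsed as ((not N -> Q) iff (V xor K)) iff (not V xor not N)

not N = not True = False
not N -> Q = False -> True = True
V xor K = True xor False = True
(not N -> Q) iff (V xor K) = True iff True = True
not V = not True = False
not N = not True = False
not V xor not N = False xor False = False
((not N -> Q) iff (V xor K)) iff (not V xor not N) = True iff False = False
So S1 is false.

S2: Parsed as (N nor not K) -> not ((not Q -> V) xor Q)

not K = not False = True
N nor not K = True nor True = False
not Q = not True = False
not Q -> V = False -> True = True
(not Q -> V) xor Q = True xor True = False
not ((not Q -> V) xor Q) = not False = True
(N nor not K) -> not ((not Q -> V) xor Q) = False -> True = True
So S2 is true.

S3: This is (not N -> ((Q and not K) -> not V)) and N.

not N = not True = False
not K = not False = True
Q and not K = True and True = True
not V = not True = False
(Q and not K) -> not V = True -> False = False
not N -> ((Q and not K) -> not V) = False -> False = True
(not N -> ((Q and not K) -> not V)) and N = True and True = True
Thus S3 is true.

2 of the 3 statements are true.

2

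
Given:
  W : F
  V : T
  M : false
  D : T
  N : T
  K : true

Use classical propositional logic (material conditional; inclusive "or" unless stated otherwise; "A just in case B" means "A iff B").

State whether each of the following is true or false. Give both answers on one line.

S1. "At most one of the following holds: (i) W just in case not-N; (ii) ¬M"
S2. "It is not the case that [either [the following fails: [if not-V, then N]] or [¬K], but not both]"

S1: In symbols: (W <-> ~N) nand ~M

~N = ~T = F
W <-> ~N = F <-> F = T
~M = ~F = T
(W <-> ~N) nand ~M = T nand T = F
Hence S1 is false.

S2: This is ~(~(~V -> N) xor ~K).

~V = ~T = F
~V -> N = F -> T = T
~(~V -> N) = ~T = F
~K = ~T = F
~(~V -> N) xor ~K = F xor F = F
~(~(~V -> N) xor ~K) = ~F = T
So S2 is true.

S1 F, S2 T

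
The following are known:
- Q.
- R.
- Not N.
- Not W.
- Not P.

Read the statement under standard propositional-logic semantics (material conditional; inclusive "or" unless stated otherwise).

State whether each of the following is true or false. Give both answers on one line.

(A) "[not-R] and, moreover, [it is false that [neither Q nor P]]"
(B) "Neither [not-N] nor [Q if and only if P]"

(A) false / (B) false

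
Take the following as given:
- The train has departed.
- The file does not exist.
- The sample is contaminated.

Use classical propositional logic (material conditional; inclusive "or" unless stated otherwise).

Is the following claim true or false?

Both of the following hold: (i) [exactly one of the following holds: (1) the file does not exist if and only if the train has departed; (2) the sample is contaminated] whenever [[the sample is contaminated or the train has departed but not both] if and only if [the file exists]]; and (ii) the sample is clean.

Let R = "the sample is contaminated" (T), P = "the train has departed" (T), Q = "the file exists" (F).
This is (((R xor P) <-> Q) -> ((~Q <-> P) xor R)) & ~R.

R xor P = T xor T = F
(R xor P) <-> Q = F <-> F = T
~Q = ~F = T
~Q <-> P = T <-> T = T
(~Q <-> P) xor R = T xor T = F
((R xor P) <-> Q) -> ((~Q <-> P) xor R) = T -> F = F
~R = ~T = F
(((R xor P) <-> Q) -> ((~Q <-> P) xor R)) & ~R = F & F = F

The statement is false.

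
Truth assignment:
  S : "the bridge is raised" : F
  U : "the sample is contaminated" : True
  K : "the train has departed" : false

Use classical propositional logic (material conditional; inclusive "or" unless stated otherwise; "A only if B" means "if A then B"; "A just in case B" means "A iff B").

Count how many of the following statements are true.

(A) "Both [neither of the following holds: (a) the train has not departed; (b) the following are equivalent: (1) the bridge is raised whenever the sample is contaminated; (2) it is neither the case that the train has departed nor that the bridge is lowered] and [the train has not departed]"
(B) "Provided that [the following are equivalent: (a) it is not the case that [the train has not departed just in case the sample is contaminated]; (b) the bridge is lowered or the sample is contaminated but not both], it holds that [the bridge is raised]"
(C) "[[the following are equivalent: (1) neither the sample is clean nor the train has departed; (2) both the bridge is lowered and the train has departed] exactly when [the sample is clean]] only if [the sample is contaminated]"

1

(A): Formalization: (¬K ↓ ((U → S) ↔ (K ↓ ¬S))) ∧ ¬K

¬K = ¬F = T
U → S = T → F = F
¬S = ¬F = T
K ↓ ¬S = F ↓ T = F
(U → S) ↔ (K ↓ ¬S) = F ↔ F = T
¬K ↓ ((U → S) ↔ (K ↓ ¬S)) = T ↓ T = F
¬K = ¬F = T
(¬K ↓ ((U → S) ↔ (K ↓ ¬S))) ∧ ¬K = F ∧ T = F
Thus (A) is false.

(B): Parsed as (¬(¬K ↔ U) ↔ (¬S ⊕ U)) → S

¬K = ¬F = T
¬K ↔ U = T ↔ T = T
¬(¬K ↔ U) = ¬T = F
¬S = ¬F = T
¬S ⊕ U = T ⊕ T = F
¬(¬K ↔ U) ↔ (¬S ⊕ U) = F ↔ F = T
(¬(¬K ↔ U) ↔ (¬S ⊕ U)) → S = T → F = F
Hence (B) is false.

(C): Parsed as (((¬U ↓ K) ↔ (¬S ∧ K)) ↔ ¬U) → U

¬U = ¬T = F
¬U ↓ K = F ↓ F = T
¬S = ¬F = T
¬S ∧ K = T ∧ F = F
(¬U ↓ K) ↔ (¬S ∧ K) = T ↔ F = F
¬U = ¬T = F
((¬U ↓ K) ↔ (¬S ∧ K)) ↔ ¬U = F ↔ F = T
(((¬U ↓ K) ↔ (¬S ∧ K)) ↔ ¬U) → U = T → T = T
Thus (C) is true.

Count: 1.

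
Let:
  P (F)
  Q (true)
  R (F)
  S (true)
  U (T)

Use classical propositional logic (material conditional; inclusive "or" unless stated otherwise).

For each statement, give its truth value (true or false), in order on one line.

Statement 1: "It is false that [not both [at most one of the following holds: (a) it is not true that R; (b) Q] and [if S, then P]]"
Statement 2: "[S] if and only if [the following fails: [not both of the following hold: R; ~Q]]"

Statement 1: Parsed as not ((not R nand Q) nand (S -> P))

not R = not False = True
not R nand Q = True nand True = False
S -> P = True -> False = False
(not R nand Q) nand (S -> P) = False nand False = True
not ((not R nand Q) nand (S -> P)) = not True = False
So Statement 1 is false.

Statement 2: This is S iff not (R nand not Q).

not Q = not True = False
R nand not Q = False nand False = True
not (R nand not Q) = not True = False
S iff not (R nand not Q) = True iff False = False
So Statement 2 is false.

Statement 1 False; Statement 2 False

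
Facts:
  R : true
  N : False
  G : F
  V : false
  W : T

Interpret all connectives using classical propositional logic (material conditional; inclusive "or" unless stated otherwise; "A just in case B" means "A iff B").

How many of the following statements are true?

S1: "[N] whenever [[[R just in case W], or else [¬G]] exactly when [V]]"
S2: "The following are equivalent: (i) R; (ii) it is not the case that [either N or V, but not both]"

S1: Formalization: (((R ↔ W) ∨ ¬G) ↔ V) → N

R ↔ W = T ↔ T = T
¬G = ¬F = T
(R ↔ W) ∨ ¬G = T ∨ T = T
((R ↔ W) ∨ ¬G) ↔ V = T ↔ F = F
(((R ↔ W) ∨ ¬G) ↔ V) → N = F → F = T
So S1 is true.

S2: Formalization: R ↔ ¬(N ⊕ V)

N ⊕ V = F ⊕ F = F
¬(N ⊕ V) = ¬F = T
R ↔ ¬(N ⊕ V) = T ↔ T = T
So S2 is true.

True statements: 2.

2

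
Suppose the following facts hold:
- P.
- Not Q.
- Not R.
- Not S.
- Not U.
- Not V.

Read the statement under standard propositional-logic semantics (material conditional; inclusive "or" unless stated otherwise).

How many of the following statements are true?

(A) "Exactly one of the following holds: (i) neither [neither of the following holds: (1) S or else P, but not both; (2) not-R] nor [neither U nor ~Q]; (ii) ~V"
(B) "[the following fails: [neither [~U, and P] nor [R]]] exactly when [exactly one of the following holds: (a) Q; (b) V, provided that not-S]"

0

(A): Formalization: (((S xor P) nor not R) nor (U nor not Q)) xor not V

S xor P = False xor True = True
not R = not False = True
(S xor P) nor not R = True nor True = False
not Q = not False = True
U nor not Q = False nor True = False
((S xor P) nor not R) nor (U nor not Q) = False nor False = True
not V = not False = True
(((S xor P) nor not R) nor (U nor not Q)) xor not V = True xor True = False
Hence (A) is false.

(B): In symbols: not ((not U and P) nor R) iff (Q xor (not S -> V))

not U = not False = True
not U and P = True and True = True
(not U and P) nor R = True nor False = False
not ((not U and P) nor R) = not False = True
not S = not False = True
not S -> V = True -> False = False
Q xor (not S -> V) = False xor False = False
not ((not U and P) nor R) iff (Q xor (not S -> V)) = True iff False = False
Hence (B) is false.

0 of the 2 statements are true (none).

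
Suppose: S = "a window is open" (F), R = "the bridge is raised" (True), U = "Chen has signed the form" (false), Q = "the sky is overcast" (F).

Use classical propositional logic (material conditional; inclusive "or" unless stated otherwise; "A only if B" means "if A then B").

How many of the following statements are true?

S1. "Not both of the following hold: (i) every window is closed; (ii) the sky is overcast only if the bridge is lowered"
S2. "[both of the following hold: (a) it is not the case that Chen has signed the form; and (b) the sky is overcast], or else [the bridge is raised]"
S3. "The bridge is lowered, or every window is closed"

2

S1: In symbols: not S nand (Q -> not R)

not S = not False = True
not R = not True = False
Q -> not R = False -> False = True
not S nand (Q -> not R) = True nand True = False
Hence S1 is false.

S2: This is (not U and Q) or R.

not U = not False = True
not U and Q = True and False = False
(not U and Q) or R = False or True = True
Hence S2 is true.

S3: This is not R or not S.

not R = not True = False
not S = not False = True
not R or not S = False or True = True
Hence S3 is true.

2 of the 3 statements are true.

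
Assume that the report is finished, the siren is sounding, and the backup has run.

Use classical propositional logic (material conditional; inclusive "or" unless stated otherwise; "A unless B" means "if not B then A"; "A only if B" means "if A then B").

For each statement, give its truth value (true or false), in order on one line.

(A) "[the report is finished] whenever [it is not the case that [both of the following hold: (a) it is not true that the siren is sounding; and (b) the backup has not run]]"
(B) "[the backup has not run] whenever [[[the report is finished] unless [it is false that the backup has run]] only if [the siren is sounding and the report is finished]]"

Let L = "the siren is sounding" (True), N = "the backup has run" (True), V = "the report is finished" (True).

(A): Parsed as not (not L and not N) -> V

not L = not True = False
not N = not True = False
not L and not N = False and False = False
not (not L and not N) = not False = True
not (not L and not N) -> V = True -> True = True
So (A) is true.

(B): In symbols: ((V or not N) -> (L and V)) -> not N

not N = not True = False
V or not N = True or False = True
L and V = True and True = True
(V or not N) -> (L and V) = True -> True = True
not N = not True = False
((V or not N) -> (L and V)) -> not N = True -> False = False
Hence (B) is false.

(A) True / (B) False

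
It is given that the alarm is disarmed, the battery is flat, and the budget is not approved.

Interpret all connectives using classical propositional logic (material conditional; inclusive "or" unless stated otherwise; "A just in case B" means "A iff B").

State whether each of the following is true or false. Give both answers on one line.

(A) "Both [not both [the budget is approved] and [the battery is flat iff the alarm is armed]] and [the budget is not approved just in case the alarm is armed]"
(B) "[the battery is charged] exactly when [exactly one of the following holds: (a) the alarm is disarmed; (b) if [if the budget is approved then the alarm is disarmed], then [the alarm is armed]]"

Let H = "the budget is approved" (F), Q = "the battery is charged" (F), W = "the alarm is armed" (F).

(A): Formalization: (H ↑ (¬Q ↔ W)) ∧ (¬H ↔ W)

¬Q = ¬F = T
¬Q ↔ W = T ↔ F = F
H ↑ (¬Q ↔ W) = F ↑ F = T
¬H = ¬F = T
¬H ↔ W = T ↔ F = F
(H ↑ (¬Q ↔ W)) ∧ (¬H ↔ W) = T ∧ F = F
Thus (A) is false.

(B): Parsed as Q ↔ (¬W ⊕ ((H → ¬W) → W))

¬W = ¬F = T
¬W = ¬F = T
H → ¬W = F → T = T
(H → ¬W) → W = T → F = F
¬W ⊕ ((H → ¬W) → W) = T ⊕ F = T
Q ↔ (¬W ⊕ ((H → ¬W) → W)) = F ↔ T = F
Hence (B) is false.

(A) false; (B) false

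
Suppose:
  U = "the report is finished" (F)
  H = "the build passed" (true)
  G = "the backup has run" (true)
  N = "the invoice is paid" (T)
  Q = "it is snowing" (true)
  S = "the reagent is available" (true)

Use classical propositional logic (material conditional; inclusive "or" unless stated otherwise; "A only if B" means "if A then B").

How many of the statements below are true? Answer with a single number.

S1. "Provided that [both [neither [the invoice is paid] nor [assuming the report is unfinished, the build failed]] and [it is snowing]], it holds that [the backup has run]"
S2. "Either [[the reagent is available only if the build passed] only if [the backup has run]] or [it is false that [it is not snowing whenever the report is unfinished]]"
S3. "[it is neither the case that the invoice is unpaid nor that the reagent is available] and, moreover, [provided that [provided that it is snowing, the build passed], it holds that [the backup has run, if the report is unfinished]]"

2

S1: This is ((N nor (~U -> ~H)) & Q) -> G.

~U = ~F = T
~H = ~T = F
~U -> ~H = T -> F = F
N nor (~U -> ~H) = T nor F = F
(N nor (~U -> ~H)) & Q = F & T = F
((N nor (~U -> ~H)) & Q) -> G = F -> T = T
Thus S1 is true.

S2: In symbols: ((S -> H) -> G) | ~(~U -> ~Q)

S -> H = T -> T = T
(S -> H) -> G = T -> T = T
~U = ~F = T
~Q = ~T = F
~U -> ~Q = T -> F = F
~(~U -> ~Q) = ~F = T
((S -> H) -> G) | ~(~U -> ~Q) = T | T = T
So S2 is true.

S3: Formalization: (~N nor S) & ((Q -> H) -> (~U -> G))

~N = ~T = F
~N nor S = F nor T = F
Q -> H = T -> T = T
~U = ~F = T
~U -> G = T -> T = T
(Q -> H) -> (~U -> G) = T -> T = T
(~N nor S) & ((Q -> H) -> (~U -> G)) = F & T = F
Thus S3 is false.

Count: 2.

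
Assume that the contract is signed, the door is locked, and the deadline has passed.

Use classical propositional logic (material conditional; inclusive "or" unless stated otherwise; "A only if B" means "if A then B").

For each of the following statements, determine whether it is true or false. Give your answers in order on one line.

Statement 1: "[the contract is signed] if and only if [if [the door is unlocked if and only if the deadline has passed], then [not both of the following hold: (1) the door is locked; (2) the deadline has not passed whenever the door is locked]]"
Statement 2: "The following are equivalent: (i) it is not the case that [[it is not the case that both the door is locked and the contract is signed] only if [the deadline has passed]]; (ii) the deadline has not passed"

Let P = "the contract is signed" (T), Q = "the door is locked" (T), R = "the deadline has passed" (T).

Statement 1: In symbols: P <-> ((~Q <-> R) -> (Q nand (Q -> ~R)))

~Q = ~T = F
~Q <-> R = F <-> T = F
~R = ~T = F
Q -> ~R = T -> F = F
Q nand (Q -> ~R) = T nand F = T
(~Q <-> R) -> (Q nand (Q -> ~R)) = F -> T = T
P <-> ((~Q <-> R) -> (Q nand (Q -> ~R))) = T <-> T = T
Thus Statement 1 is true.

Statement 2: This is ~((Q nand P) -> R) <-> ~R.

Q nand P = T nand T = F
(Q nand P) -> R = F -> T = T
~((Q nand P) -> R) = ~T = F
~R = ~T = F
~((Q nand P) -> R) <-> ~R = F <-> F = T
Thus Statement 2 is true.

Statement 1 T / Statement 2 T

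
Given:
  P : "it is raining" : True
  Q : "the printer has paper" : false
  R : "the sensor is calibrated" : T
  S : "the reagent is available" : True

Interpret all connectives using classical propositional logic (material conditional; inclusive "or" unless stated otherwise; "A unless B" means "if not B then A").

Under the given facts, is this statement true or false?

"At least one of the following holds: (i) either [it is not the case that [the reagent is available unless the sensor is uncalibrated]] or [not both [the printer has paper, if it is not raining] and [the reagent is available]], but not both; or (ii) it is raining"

This is (¬(S ∨ ¬R) ⊕ ((¬P → Q) ↑ S)) ∨ P.

¬R = ¬T = F
S ∨ ¬R = T ∨ F = T
¬(S ∨ ¬R) = ¬T = F
¬P = ¬T = F
¬P → Q = F → F = T
(¬P → Q) ↑ S = T ↑ T = F
¬(S ∨ ¬R) ⊕ ((¬P → Q) ↑ S) = F ⊕ F = F
(¬(S ∨ ¬R) ⊕ ((¬P → Q) ↑ S)) ∨ P = F ∨ T = T

true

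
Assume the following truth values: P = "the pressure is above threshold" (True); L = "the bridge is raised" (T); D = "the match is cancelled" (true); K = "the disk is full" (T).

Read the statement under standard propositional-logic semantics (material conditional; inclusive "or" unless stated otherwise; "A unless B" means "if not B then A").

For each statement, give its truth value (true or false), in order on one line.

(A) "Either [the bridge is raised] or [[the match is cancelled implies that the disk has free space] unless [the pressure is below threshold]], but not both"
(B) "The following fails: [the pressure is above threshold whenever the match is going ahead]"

(A): Formalization: L ⊕ ((D → ¬K) ∨ ¬P)

¬K = ¬T = F
D → ¬K = T → F = F
¬P = ¬T = F
(D → ¬K) ∨ ¬P = F ∨ F = F
L ⊕ ((D → ¬K) ∨ ¬P) = T ⊕ F = T
So (A) is true.

(B): Formalization: ¬(¬D → P)

¬D = ¬T = F
¬D → P = F → T = T
¬(¬D → P) = ¬T = F
Hence (B) is false.

(A) true; (B) false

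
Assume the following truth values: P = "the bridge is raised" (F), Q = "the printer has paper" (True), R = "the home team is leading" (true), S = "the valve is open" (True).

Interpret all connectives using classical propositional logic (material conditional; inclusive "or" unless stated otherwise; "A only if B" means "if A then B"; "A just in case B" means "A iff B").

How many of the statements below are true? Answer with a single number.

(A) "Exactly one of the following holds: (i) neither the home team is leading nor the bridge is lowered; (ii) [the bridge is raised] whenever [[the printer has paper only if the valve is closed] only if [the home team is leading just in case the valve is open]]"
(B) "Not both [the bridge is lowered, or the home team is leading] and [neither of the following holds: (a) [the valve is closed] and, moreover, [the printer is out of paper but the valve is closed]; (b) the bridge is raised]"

0

(A): Formalization: (R nor ~P) xor (((Q -> ~S) -> (R <-> S)) -> P)

~P = ~F = T
R nor ~P = T nor T = F
~S = ~T = F
Q -> ~S = T -> F = F
R <-> S = T <-> T = T
(Q -> ~S) -> (R <-> S) = F -> T = T
((Q -> ~S) -> (R <-> S)) -> P = T -> F = F
(R nor ~P) xor (((Q -> ~S) -> (R <-> S)) -> P) = F xor F = F
Hence (A) is false.

(B): This is (~P | R) nand ((~S & (~Q & ~S)) nor P).

~P = ~F = T
~P | R = T | T = T
~S = ~T = F
~Q = ~T = F
~S = ~T = F
~Q & ~S = F & F = F
~S & (~Q & ~S) = F & F = F
(~S & (~Q & ~S)) nor P = F nor F = T
(~P | R) nand ((~S & (~Q & ~S)) nor P) = T nand T = F
So (B) is false.

0 of the 2 statements are true (none).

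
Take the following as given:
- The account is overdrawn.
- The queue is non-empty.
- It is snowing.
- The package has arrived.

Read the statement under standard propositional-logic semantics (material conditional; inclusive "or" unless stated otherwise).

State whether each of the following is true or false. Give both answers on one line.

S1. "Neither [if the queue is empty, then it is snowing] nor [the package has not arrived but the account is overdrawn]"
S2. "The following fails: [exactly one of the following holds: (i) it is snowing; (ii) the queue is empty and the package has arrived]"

S1 False, S2 False

Let W = "the queue is empty" (F), Q = "it is snowing" (T), L = "the package has arrived" (T), D = "the account is overdrawn" (T).

S1: In symbols: (W → Q) ↓ (¬L ∧ D)

W → Q = F → T = T
¬L = ¬T = F
¬L ∧ D = F ∧ T = F
(W → Q) ↓ (¬L ∧ D) = T ↓ F = F
Hence S1 is false.

S2: This is ¬(Q ⊕ (W ∧ L)).

W ∧ L = F ∧ T = F
Q ⊕ (W ∧ L) = T ⊕ F = T
¬(Q ⊕ (W ∧ L)) = ¬T = F
So S2 is false.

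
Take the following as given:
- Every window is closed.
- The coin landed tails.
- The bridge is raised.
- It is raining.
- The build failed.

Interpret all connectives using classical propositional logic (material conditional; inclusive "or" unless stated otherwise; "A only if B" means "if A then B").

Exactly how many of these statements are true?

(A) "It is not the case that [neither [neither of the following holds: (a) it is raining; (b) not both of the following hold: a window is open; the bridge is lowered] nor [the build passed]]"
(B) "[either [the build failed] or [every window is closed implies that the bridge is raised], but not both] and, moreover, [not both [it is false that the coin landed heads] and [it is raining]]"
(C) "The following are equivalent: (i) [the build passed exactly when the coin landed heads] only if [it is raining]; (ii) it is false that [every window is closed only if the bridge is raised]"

Let S = "it is raining" (T), P = "a window is open" (F), R = "the bridge is raised" (T), U = "the build passed" (F), Q = "the coin landed heads" (F).

(A): Formalization: ¬((S ↓ (P ↑ ¬R)) ↓ U)

¬R = ¬T = F
P ↑ ¬R = F ↑ F = T
S ↓ (P ↑ ¬R) = T ↓ T = F
(S ↓ (P ↑ ¬R)) ↓ U = F ↓ F = T
¬((S ↓ (P ↑ ¬R)) ↓ U) = ¬T = F
So (A) is false.

(B): In symbols: (¬U ⊕ (¬P → R)) ∧ (¬Q ↑ S)

¬U = ¬F = T
¬P = ¬F = T
¬P → R = T → T = T
¬U ⊕ (¬P → R) = T ⊕ T = F
¬Q = ¬F = T
¬Q ↑ S = T ↑ T = F
(¬U ⊕ (¬P → R)) ∧ (¬Q ↑ S) = F ∧ F = F
Hence (B) is false.

(C): In symbols: ((U ↔ Q) → S) ↔ ¬(¬P → R)

U ↔ Q = F ↔ F = T
(U ↔ Q) → S = T → T = T
¬P = ¬F = T
¬P → R = T → T = T
¬(¬P → R) = ¬T = F
((U ↔ Q) → S) ↔ ¬(¬P → R) = T ↔ F = F
So (C) is false.

True statements: 0 (none).

0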